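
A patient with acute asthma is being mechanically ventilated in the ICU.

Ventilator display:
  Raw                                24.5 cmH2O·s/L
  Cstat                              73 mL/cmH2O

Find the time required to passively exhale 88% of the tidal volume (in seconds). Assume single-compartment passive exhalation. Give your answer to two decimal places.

3.79

τ = R × C = 24.5 × 73 mL/cmH2O = 24.5 × 0.073 L/cmH2O = 1.789 s.
Exhaled fraction f = 1 − e^(−t/τ) → t = −τ·ln(1 − f) = −1.789·ln(0.12) = 3.793 s.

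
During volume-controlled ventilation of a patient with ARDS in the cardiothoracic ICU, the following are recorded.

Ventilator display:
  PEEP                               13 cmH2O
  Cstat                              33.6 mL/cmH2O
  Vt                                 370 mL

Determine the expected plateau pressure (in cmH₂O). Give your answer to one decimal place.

24.0

Pplat = PEEP + Vt / Cstat = 13 + 370 / 33.6 = 13 + 11.012 = 24.012 cmH2O.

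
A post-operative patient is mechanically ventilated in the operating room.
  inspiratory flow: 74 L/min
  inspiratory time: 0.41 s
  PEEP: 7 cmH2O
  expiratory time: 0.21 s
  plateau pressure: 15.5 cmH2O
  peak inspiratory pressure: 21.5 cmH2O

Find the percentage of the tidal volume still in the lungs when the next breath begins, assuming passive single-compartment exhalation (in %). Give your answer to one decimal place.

48.4

Flow: 74 L/min ÷ 60 = 1.2333 L/s.
Vt = flow × Ti = 1.2333 L/s × 0.41 s × 1000 mL/L = 505.65 mL.
R = (PIP − Pplat)/V̇ = (21.5 − 15.5) / 1.2333 = 6.0/1.2333 = 4.865 cmH2O·s/L.
C = Vt/(Pplat − PEEP) = 505.65 / (15.5 − 7) = 505.65/8.5 = 59.488 mL/cmH2O.
τ = R × C = 4.865 × 0.05949 L/cmH2O = 0.2894 s.
Fraction remaining at end-expiration = e^(−Te/τ) = e^(−0.21/0.2894) = 0.484 → 48.4%.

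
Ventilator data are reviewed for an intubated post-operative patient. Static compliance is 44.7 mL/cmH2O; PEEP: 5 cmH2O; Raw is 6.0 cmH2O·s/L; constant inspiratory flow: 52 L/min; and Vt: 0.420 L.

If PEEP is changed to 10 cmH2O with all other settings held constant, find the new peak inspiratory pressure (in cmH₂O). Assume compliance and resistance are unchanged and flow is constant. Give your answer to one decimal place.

Flow: 52 L/min ÷ 60 = 0.8667 L/s.
PIP = Vt/C + R·V̇ + PEEP (constant-flow equation of motion).
Only the baseline term changes: ΔPIP = ΔPEEP = 10 − 5 = 5.0 cmH2O.
Original PIP = 420/44.7 + 6.0×0.8667 + 5 = 19.596 cmH2O; new PIP = 19.596 + (5.0) = 24.596 cmH2O.

24.6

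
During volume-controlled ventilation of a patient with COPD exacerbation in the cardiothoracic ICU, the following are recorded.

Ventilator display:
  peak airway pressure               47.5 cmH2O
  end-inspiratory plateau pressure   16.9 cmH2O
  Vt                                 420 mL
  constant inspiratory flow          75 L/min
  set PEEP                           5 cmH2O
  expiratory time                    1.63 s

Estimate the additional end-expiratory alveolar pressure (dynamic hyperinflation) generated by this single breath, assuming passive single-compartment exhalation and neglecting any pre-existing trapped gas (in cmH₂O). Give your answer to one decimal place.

1.8

Flow: 75 L/min ÷ 60 = 1.25 L/s.
R = (PIP − Pplat)/V̇ = (47.5 − 16.9) / 1.25 = 30.6/1.25 = 24.48 cmH2O·s/L.
C = Vt/(Pplat − PEEP) = 420.0 / (16.9 − 5) = 420.0/11.9 = 35.294 mL/cmH2O.
τ = R × C = 24.48 × 0.03529 L/cmH2O = 0.8639 s.
Fraction remaining = e^(−Te/τ) = e^(−1.63/0.8639) = 0.1516; trapped volume = 420.0 × 0.1516 = 63.672 mL.
Additional alveolar pressure from trapping ≈ V_trapped / C = 63.672 / 35.294 = 1.804 cmH2O.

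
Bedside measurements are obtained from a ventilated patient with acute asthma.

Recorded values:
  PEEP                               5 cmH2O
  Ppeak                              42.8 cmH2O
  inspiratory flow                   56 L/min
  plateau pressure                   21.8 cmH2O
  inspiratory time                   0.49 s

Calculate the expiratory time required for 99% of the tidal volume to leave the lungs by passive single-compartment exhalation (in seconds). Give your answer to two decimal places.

2.82

Flow: 56 L/min ÷ 60 = 0.9333 L/s.
Vt = flow × Ti = 0.9333 L/s × 0.49 s × 1000 mL/L = 457.32 mL.
R = (PIP − Pplat)/V̇ = (42.8 − 21.8) / 0.9333 = 21.0/0.9333 = 22.501 cmH2O·s/L.
C = Vt/(Pplat − PEEP) = 457.32 / (21.8 − 5) = 457.32/16.8 = 27.221 mL/cmH2O.
τ = R × C = 22.501 × 0.02722 L/cmH2O = 0.6125 s.
t = −τ·ln(1 − 0.99) = −0.6125·ln(0.01) = 2.821 s.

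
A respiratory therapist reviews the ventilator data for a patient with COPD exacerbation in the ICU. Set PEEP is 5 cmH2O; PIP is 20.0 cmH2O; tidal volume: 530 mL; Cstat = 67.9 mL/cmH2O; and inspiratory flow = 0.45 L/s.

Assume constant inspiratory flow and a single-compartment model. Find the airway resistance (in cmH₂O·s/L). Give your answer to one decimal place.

16.0

Equation of motion (constant flow): PIP = Vt/C + R·V̇ + PEEP.
R·V̇ = PIP − Vt/C − PEEP = 20.0 − 530/67.9 − 5 = 20.0 − 7.806 − 5 = 7.194 cmH2O.
R = 7.194 / 0.45 = 15.987 cmH2O·s/L.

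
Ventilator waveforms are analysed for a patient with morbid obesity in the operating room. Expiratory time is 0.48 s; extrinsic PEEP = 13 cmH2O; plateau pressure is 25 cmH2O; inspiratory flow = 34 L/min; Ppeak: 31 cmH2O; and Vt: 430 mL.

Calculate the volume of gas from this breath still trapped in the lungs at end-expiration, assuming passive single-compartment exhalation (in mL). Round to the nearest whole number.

Flow: 34 L/min ÷ 60 = 0.5667 L/s.
R = (PIP − Pplat)/V̇ = (31 − 25) / 0.5667 = 6.0/0.5667 = 10.588 cmH2O·s/L.
C = Vt/(Pplat − PEEP) = 430.0 / (25 − 13) = 430.0/12.0 = 35.833 mL/cmH2O.
τ = R × C = 10.588 × 0.03583 L/cmH2O = 0.3794 s.
Fraction remaining = e^(−Te/τ) = e^(−0.48/0.3794) = 0.2822.
Trapped volume = 430.0 × 0.2822 = 121.35 mL.

121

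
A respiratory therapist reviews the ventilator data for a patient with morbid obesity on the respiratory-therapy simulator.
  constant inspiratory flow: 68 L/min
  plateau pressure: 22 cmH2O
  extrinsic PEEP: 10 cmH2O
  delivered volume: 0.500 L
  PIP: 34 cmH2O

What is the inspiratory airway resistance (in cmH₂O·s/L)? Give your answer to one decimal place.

10.6

Flow: 68 L/min ÷ 60 = 1.1333 L/s.
Raw = (PIP − Pplat) / flow = (34 − 22) / 1.1333 = 12.0 / 1.1333 = 10.589 cmH2O·s/L.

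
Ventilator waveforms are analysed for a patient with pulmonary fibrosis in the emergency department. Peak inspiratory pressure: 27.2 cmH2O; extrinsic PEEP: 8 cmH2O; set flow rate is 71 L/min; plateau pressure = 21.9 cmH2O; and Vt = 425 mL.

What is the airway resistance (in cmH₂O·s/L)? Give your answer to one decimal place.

Flow: 71 L/min ÷ 60 = 1.1833 L/s.
Raw = (PIP − Pplat) / flow = (27.2 − 21.9) / 1.1833 = 5.3 / 1.1833 = 4.479 cmH2O·s/L.

4.5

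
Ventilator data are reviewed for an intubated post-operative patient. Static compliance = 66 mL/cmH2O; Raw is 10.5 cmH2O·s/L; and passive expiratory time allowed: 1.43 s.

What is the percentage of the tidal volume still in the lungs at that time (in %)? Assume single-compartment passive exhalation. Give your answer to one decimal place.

12.7

τ = R × C = 10.5 × 66 mL/cmH2O = 10.5 × 0.066 L/cmH2O = 0.693 s.
Passive exhalation: V(t)/V₀ = e^(−t/τ) = e^(−1.43/0.693) = 0.127.
Fraction remaining = 0.127 → 12.7%.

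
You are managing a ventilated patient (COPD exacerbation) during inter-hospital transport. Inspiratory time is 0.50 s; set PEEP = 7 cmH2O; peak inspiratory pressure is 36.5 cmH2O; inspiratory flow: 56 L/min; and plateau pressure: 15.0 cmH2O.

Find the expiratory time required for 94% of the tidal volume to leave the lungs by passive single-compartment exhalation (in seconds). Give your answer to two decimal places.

3.78

Flow: 56 L/min ÷ 60 = 0.9333 L/s.
Vt = flow × Ti = 0.9333 L/s × 0.50 s × 1000 mL/L = 466.65 mL.
R = (PIP − Pplat)/V̇ = (36.5 − 15.0) / 0.9333 = 21.5/0.9333 = 23.037 cmH2O·s/L.
C = Vt/(Pplat − PEEP) = 466.65 / (15.0 − 7) = 466.65/8.0 = 58.331 mL/cmH2O.
τ = R × C = 23.037 × 0.05833 L/cmH2O = 1.344 s.
t = −τ·ln(1 − 0.94) = −1.344·ln(0.06) = 3.781 s.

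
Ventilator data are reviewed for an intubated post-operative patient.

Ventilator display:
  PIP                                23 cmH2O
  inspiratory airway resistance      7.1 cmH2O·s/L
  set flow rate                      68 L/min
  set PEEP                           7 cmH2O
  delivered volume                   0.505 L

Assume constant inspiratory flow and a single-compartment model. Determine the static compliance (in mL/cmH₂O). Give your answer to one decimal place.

Flow: 68 L/min ÷ 60 = 1.1333 L/s.
Equation of motion (constant flow): PIP = Vt/C + R·V̇ + PEEP.
Vt/C = PIP − R·V̇ − PEEP = 23 − 7.1×1.1333 − 7 = 23 − 8.046 − 7 = 7.954 cmH2O.
C = Vt / 7.954 = 505 / 7.954 = 63.49 mL/cmH2O.

63.5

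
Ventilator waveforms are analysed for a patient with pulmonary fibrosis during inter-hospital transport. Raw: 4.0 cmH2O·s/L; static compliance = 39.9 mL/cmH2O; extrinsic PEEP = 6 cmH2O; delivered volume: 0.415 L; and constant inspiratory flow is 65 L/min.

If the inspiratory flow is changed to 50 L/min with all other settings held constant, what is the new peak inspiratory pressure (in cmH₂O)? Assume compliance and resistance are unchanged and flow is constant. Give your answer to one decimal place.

19.7

Flow: 65 L/min ÷ 60 = 1.0833 L/s.
New flow: 50 L/min ÷ 60 = 0.8333 L/s.
PIP = Vt/C + R·V̇ + PEEP (constant-flow equation of motion).
Only the resistive term changes: ΔPIP = R × ΔV̇ = 4.0 × (0.8333 − 1.0833) = 4.0 × -0.25 = -1.0 cmH2O.
Original PIP = 415/39.9 + 4.0×1.0833 + 6 = 20.734 cmH2O; new PIP = 20.734 + (-1.0) = 19.734 cmH2O.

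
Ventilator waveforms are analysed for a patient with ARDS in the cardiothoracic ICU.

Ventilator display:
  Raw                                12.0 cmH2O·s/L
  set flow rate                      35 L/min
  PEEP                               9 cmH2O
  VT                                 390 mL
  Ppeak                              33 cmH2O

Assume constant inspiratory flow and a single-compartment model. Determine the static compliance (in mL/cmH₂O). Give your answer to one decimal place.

22.9

Flow: 35 L/min ÷ 60 = 0.5833 L/s.
Equation of motion (constant flow): PIP = Vt/C + R·V̇ + PEEP.
Vt/C = PIP − R·V̇ − PEEP = 33 − 12.0×0.5833 − 9 = 33 − 7.0 − 9 = 17.0 cmH2O.
C = Vt / 17.0 = 390 / 17.0 = 22.941 mL/cmH2O.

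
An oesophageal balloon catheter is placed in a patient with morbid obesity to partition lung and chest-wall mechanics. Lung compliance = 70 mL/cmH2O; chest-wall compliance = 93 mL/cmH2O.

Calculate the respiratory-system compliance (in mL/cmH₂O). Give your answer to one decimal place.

39.9

Lung and chest wall are elastances in series: 1/Crs = 1/CL + 1/Ccw.
1/Crs = 1/70 + 1/93 = 0.02504.
Crs = 39.936 mL/cmH2O.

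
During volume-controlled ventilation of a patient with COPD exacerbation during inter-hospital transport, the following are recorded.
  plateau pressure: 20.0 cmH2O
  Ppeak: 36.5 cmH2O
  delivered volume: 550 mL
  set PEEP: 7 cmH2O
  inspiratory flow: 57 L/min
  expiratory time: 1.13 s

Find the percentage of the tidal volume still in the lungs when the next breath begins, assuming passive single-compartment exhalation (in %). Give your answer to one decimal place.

Flow: 57 L/min ÷ 60 = 0.95 L/s.
R = (PIP − Pplat)/V̇ = (36.5 − 20.0) / 0.95 = 16.5/0.95 = 17.368 cmH2O·s/L.
C = Vt/(Pplat − PEEP) = 550.0 / (20.0 − 7) = 550.0/13.0 = 42.308 mL/cmH2O.
τ = R × C = 17.368 × 0.04231 L/cmH2O = 0.7348 s.
Fraction remaining at end-expiration = e^(−Te/τ) = e^(−1.13/0.7348) = 0.2148 → 21.48%.

21.5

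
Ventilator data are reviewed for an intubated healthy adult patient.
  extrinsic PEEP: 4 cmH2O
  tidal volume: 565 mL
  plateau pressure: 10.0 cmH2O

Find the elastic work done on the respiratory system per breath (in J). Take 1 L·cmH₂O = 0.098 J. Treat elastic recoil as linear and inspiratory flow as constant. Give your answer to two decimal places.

Elastic work ≈ ½ × (Pplat − PEEP) × Vt = 0.5 × (10.0 − 4) × 0.565 L = 0.5 × 6.0 × 0.565 = 1.695 L·cmH2O.
× 0.098 J/(L·cmH2O) → 0.1661 J.

0.17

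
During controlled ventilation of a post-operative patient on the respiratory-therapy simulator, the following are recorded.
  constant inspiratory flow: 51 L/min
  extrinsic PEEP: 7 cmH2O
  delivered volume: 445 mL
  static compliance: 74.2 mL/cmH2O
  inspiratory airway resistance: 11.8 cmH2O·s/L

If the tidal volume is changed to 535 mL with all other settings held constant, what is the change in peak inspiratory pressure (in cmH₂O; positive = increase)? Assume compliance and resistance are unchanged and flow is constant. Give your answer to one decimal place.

PIP = Vt/C + R·V̇ + PEEP (constant-flow equation of motion).
Only the elastic term changes: ΔPIP = ΔVt / C = (535 − 445) / 74.2 = 1.213 cmH2O.

1.2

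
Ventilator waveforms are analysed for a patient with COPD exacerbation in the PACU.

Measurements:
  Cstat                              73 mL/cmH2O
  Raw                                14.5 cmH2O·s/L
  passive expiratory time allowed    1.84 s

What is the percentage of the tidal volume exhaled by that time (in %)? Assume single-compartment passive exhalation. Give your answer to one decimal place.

82.4

τ = R × C = 14.5 × 73 mL/cmH2O = 14.5 × 0.073 L/cmH2O = 1.059 s.
Passive exhalation: V(t)/V₀ = e^(−t/τ) = e^(−1.84/1.059) = 0.176.
Fraction exhaled = 1 − 0.176 = 0.824 → 82.4%.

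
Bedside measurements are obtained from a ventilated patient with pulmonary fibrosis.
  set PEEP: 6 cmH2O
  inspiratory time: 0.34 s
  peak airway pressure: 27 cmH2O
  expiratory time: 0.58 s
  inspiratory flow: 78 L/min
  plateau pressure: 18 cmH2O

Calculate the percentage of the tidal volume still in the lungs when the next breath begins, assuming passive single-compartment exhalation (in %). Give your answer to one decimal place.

10.3

Flow: 78 L/min ÷ 60 = 1.3 L/s.
Vt = flow × Ti = 1.3 L/s × 0.34 s × 1000 mL/L = 442.0 mL.
R = (PIP − Pplat)/V̇ = (27 − 18) / 1.3 = 9.0/1.3 = 6.923 cmH2O·s/L.
C = Vt/(Pplat − PEEP) = 442.0 / (18 − 6) = 442.0/12.0 = 36.833 mL/cmH2O.
τ = R × C = 6.923 × 0.03683 L/cmH2O = 0.255 s.
Fraction remaining at end-expiration = e^(−Te/τ) = e^(−0.58/0.255) = 0.1028 → 10.28%.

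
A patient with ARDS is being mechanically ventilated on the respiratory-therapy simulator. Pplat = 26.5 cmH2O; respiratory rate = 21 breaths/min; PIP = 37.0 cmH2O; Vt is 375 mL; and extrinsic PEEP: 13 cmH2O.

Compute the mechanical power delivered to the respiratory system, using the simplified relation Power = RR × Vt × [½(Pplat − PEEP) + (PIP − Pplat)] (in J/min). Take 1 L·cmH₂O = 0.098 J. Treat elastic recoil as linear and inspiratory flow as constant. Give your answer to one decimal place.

Per-breath work = Vt × [½(Pplat−PEEP) + (PIP−Pplat)] = 0.375 × [0.5×13.5 + 10.5] = 0.375 × 17.25 = 6.469 L·cmH2O.
Power = 21 × 6.469 = 135.85 L·cmH2O/min.
× 0.098 J/(L·cmH2O) → 13.313 J/min.

13.3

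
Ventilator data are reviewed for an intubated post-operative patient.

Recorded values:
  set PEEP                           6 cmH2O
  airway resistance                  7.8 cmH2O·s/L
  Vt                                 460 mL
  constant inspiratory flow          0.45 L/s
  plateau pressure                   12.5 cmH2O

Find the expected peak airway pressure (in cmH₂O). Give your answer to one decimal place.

PIP = Pplat + Raw × flow = 12.5 + 7.8 × 0.45 = 12.5 + 3.51 = 16.01 cmH2O.

16.0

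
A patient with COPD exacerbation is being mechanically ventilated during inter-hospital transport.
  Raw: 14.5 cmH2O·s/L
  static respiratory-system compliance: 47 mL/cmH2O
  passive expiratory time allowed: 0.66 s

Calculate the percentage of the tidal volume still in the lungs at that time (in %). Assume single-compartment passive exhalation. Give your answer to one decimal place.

38.0

τ = R × C = 14.5 × 47 mL/cmH2O = 14.5 × 0.047 L/cmH2O = 0.6815 s.
Passive exhalation: V(t)/V₀ = e^(−t/τ) = e^(−0.66/0.6815) = 0.3797.
Fraction remaining = 0.3797 → 37.97%.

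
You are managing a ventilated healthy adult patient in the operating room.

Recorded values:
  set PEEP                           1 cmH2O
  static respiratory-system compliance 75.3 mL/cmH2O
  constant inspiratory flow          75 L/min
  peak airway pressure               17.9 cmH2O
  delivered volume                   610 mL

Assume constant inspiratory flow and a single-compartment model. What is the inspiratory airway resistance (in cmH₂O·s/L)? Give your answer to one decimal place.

Flow: 75 L/min ÷ 60 = 1.25 L/s.
Equation of motion (constant flow): PIP = Vt/C + R·V̇ + PEEP.
R·V̇ = PIP − Vt/C − PEEP = 17.9 − 610/75.3 − 1 = 17.9 − 8.101 − 1 = 8.799 cmH2O.
R = 8.799 / 1.25 = 7.039 cmH2O·s/L.

7.0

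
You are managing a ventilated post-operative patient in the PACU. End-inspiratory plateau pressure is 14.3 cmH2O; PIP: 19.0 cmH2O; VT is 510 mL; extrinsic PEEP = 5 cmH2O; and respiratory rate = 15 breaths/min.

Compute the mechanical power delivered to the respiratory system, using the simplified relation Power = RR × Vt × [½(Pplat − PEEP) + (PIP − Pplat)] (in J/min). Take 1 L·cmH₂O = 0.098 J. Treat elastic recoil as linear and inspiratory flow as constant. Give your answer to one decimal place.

7.0

Per-breath work = Vt × [½(Pplat−PEEP) + (PIP−Pplat)] = 0.510 × [0.5×9.3 + 4.7] = 0.510 × 9.35 = 4.769 L·cmH2O.
Power = 15 × 4.769 = 71.535 L·cmH2O/min.
× 0.098 J/(L·cmH2O) → 7.01 J/min.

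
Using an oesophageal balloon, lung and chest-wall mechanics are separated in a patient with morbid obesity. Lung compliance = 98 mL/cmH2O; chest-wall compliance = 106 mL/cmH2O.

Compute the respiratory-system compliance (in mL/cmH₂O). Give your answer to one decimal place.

50.9

Lung and chest wall are elastances in series: 1/Crs = 1/CL + 1/Ccw.
1/Crs = 1/98 + 1/106 = 0.01964.
Crs = 50.916 mL/cmH2O.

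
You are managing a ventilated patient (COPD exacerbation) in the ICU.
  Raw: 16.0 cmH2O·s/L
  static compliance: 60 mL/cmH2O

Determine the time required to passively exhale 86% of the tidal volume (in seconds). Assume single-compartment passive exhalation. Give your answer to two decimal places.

1.89

τ = R × C = 16.0 × 60 mL/cmH2O = 16.0 × 0.060 L/cmH2O = 0.96 s.
Exhaled fraction f = 1 − e^(−t/τ) → t = −τ·ln(1 − f) = −0.96·ln(0.14) = 1.887 s.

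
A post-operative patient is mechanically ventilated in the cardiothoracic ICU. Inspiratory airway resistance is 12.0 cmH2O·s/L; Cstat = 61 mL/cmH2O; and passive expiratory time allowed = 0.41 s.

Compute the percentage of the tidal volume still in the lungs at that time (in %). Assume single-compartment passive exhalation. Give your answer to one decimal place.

57.1

τ = R × C = 12.0 × 61 mL/cmH2O = 12.0 × 0.061 L/cmH2O = 0.732 s.
Passive exhalation: V(t)/V₀ = e^(−t/τ) = e^(−0.41/0.732) = 0.5711.
Fraction remaining = 0.5711 → 57.11%.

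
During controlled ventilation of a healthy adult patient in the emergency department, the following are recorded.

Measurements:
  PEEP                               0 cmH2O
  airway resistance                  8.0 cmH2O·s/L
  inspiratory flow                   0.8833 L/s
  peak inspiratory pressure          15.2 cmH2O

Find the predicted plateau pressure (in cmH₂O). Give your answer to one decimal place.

Pplat = PIP − Raw × flow = 15.2 − 8.0 × 0.8833 = 15.2 − 7.066 = 8.134 cmH2O.

8.1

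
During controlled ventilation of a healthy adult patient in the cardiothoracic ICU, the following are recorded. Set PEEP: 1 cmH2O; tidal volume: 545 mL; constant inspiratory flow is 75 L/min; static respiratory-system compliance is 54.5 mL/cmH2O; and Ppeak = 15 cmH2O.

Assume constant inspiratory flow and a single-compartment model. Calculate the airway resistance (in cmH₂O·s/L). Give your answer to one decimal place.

Flow: 75 L/min ÷ 60 = 1.25 L/s.
Equation of motion (constant flow): PIP = Vt/C + R·V̇ + PEEP.
R·V̇ = PIP − Vt/C − PEEP = 15 − 545/54.5 − 1 = 15 − 10.0 − 1 = 4.0 cmH2O.
R = 4.0 / 1.25 = 3.2 cmH2O·s/L.

3.2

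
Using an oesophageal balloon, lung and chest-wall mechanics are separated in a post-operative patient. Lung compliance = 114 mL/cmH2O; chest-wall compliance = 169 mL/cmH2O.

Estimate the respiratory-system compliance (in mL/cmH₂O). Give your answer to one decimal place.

Lung and chest wall are elastances in series: 1/Crs = 1/CL + 1/Ccw.
1/Crs = 1/114 + 1/169 = 0.01469.
Crs = 68.074 mL/cmH2O.

68.1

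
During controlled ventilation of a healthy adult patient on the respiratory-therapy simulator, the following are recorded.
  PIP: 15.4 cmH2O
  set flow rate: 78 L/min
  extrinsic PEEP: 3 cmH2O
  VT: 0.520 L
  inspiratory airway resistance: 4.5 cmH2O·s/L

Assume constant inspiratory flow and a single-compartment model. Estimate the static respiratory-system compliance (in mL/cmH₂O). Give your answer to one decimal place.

Flow: 78 L/min ÷ 60 = 1.3 L/s.
Equation of motion (constant flow): PIP = Vt/C + R·V̇ + PEEP.
Vt/C = PIP − R·V̇ − PEEP = 15.4 − 4.5×1.3 − 3 = 15.4 − 5.85 − 3 = 6.55 cmH2O.
C = Vt / 6.55 = 520 / 6.55 = 79.389 mL/cmH2O.

79.4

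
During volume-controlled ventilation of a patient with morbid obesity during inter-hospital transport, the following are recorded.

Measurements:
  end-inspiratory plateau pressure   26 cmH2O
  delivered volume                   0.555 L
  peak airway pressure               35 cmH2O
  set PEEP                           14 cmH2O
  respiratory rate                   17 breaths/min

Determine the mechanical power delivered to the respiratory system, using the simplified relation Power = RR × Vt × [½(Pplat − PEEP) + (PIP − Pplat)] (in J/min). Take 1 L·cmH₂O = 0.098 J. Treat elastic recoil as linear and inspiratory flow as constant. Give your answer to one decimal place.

Per-breath work = Vt × [½(Pplat−PEEP) + (PIP−Pplat)] = 0.555 × [0.5×12.0 + 9.0] = 0.555 × 15.0 = 8.325 L·cmH2O.
Power = 17 × 8.325 = 141.53 L·cmH2O/min.
× 0.098 J/(L·cmH2O) → 13.87 J/min.

13.9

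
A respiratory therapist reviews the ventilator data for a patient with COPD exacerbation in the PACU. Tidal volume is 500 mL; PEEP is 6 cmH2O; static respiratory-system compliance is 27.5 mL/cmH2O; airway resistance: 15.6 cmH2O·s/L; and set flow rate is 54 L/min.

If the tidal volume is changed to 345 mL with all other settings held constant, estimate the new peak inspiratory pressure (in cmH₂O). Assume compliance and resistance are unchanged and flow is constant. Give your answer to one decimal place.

Flow: 54 L/min ÷ 60 = 0.9 L/s.
PIP = Vt/C + R·V̇ + PEEP (constant-flow equation of motion).
Only the elastic term changes: ΔPIP = ΔVt / C = (345 − 500) / 27.5 = -5.636 cmH2O.
Original PIP = 500/27.5 + 15.6×0.9 + 6 = 38.222 cmH2O; new PIP = 38.222 + (-5.636) = 32.586 cmH2O.

32.6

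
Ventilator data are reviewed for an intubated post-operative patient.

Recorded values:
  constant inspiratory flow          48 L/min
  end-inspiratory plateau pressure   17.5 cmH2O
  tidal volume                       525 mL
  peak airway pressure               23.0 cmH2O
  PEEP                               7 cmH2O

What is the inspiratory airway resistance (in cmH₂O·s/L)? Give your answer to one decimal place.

6.9

Flow: 48 L/min ÷ 60 = 0.8 L/s.
Raw = (PIP − Pplat) / flow = (23.0 − 17.5) / 0.8 = 5.5 / 0.8 = 6.875 cmH2O·s/L.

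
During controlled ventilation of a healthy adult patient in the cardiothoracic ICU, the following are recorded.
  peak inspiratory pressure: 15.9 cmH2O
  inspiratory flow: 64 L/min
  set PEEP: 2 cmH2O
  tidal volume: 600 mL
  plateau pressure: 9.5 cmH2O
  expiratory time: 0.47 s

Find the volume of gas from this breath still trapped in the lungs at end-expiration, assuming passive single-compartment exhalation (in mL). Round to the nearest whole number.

225

Flow: 64 L/min ÷ 60 = 1.0667 L/s.
R = (PIP − Pplat)/V̇ = (15.9 − 9.5) / 1.0667 = 6.4/1.0667 = 6.0 cmH2O·s/L.
C = Vt/(Pplat − PEEP) = 600.0 / (9.5 − 2) = 600.0/7.5 = 80.0 mL/cmH2O.
τ = R × C = 6.0 × 0.08 L/cmH2O = 0.48 s.
Fraction remaining = e^(−Te/τ) = e^(−0.47/0.48) = 0.3756.
Trapped volume = 600.0 × 0.3756 = 225.36 mL.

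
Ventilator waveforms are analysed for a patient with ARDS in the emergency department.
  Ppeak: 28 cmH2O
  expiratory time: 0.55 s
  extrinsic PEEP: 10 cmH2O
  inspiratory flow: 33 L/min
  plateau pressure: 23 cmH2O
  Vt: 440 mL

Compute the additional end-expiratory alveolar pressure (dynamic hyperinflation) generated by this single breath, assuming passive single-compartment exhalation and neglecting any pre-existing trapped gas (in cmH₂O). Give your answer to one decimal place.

2.2

Flow: 33 L/min ÷ 60 = 0.55 L/s.
R = (PIP − Pplat)/V̇ = (28 − 23) / 0.55 = 5.0/0.55 = 9.091 cmH2O·s/L.
C = Vt/(Pplat − PEEP) = 440.0 / (23 − 10) = 440.0/13.0 = 33.846 mL/cmH2O.
τ = R × C = 9.091 × 0.03385 L/cmH2O = 0.3077 s.
Fraction remaining = e^(−Te/τ) = e^(−0.55/0.3077) = 0.1674; trapped volume = 440.0 × 0.1674 = 73.656 mL.
Additional alveolar pressure from trapping ≈ V_trapped / C = 73.656 / 33.846 = 2.176 cmH2O.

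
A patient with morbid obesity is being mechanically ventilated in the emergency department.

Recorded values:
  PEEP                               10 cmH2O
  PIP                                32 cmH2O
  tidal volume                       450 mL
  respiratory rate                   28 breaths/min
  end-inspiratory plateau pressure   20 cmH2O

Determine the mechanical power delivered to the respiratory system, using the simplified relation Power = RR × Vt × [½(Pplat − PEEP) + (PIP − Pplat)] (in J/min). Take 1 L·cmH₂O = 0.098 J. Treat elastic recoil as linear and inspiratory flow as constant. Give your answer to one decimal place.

21.0

Per-breath work = Vt × [½(Pplat−PEEP) + (PIP−Pplat)] = 0.450 × [0.5×10.0 + 12.0] = 0.450 × 17.0 = 7.65 L·cmH2O.
Power = 28 × 7.65 = 214.2 L·cmH2O/min.
× 0.098 J/(L·cmH2O) → 20.992 J/min.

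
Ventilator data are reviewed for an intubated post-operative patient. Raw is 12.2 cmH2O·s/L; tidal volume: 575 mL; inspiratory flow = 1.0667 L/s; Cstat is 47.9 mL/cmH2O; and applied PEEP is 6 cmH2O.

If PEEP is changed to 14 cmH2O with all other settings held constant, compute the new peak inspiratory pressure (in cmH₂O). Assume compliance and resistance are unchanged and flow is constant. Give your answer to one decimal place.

PIP = Vt/C + R·V̇ + PEEP (constant-flow equation of motion).
Only the baseline term changes: ΔPIP = ΔPEEP = 14 − 6 = 8.0 cmH2O.
Original PIP = 575/47.9 + 12.2×1.0667 + 6 = 31.018 cmH2O; new PIP = 31.018 + (8.0) = 39.018 cmH2O.

39.0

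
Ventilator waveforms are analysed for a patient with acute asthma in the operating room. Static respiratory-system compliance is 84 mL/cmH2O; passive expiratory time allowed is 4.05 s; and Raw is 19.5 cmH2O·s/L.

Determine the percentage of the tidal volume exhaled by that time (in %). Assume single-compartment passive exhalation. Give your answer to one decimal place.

τ = R × C = 19.5 × 84 mL/cmH2O = 19.5 × 0.084 L/cmH2O = 1.638 s.
Passive exhalation: V(t)/V₀ = e^(−t/τ) = e^(−4.05/1.638) = 0.08437.
Fraction exhaled = 1 − 0.08437 = 0.9156 → 91.56%.

91.6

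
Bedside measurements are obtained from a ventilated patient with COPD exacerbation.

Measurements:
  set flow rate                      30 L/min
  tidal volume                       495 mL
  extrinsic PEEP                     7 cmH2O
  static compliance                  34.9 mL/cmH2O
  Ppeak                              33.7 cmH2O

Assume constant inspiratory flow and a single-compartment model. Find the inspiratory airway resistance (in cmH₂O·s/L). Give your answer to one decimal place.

Flow: 30 L/min ÷ 60 = 0.5 L/s.
Equation of motion (constant flow): PIP = Vt/C + R·V̇ + PEEP.
R·V̇ = PIP − Vt/C − PEEP = 33.7 − 495/34.9 − 7 = 33.7 − 14.183 − 7 = 12.517 cmH2O.
R = 12.517 / 0.5 = 25.034 cmH2O·s/L.

25.0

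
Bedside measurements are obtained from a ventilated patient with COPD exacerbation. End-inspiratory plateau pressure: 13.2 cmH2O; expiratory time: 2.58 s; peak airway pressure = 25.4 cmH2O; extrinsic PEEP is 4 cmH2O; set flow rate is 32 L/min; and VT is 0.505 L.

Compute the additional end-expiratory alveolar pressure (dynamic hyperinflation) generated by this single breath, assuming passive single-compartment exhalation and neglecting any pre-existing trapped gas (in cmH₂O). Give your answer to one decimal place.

Flow: 32 L/min ÷ 60 = 0.5333 L/s.
R = (PIP − Pplat)/V̇ = (25.4 − 13.2) / 0.5333 = 12.2/0.5333 = 22.876 cmH2O·s/L.
C = Vt/(Pplat − PEEP) = 505.0 / (13.2 − 4) = 505.0/9.2 = 54.891 mL/cmH2O.
τ = R × C = 22.876 × 0.05489 L/cmH2O = 1.256 s.
Fraction remaining = e^(−Te/τ) = e^(−2.58/1.256) = 0.1282; trapped volume = 505.0 × 0.1282 = 64.741 mL.
Additional alveolar pressure from trapping ≈ V_trapped / C = 64.741 / 54.891 = 1.179 cmH2O.

1.2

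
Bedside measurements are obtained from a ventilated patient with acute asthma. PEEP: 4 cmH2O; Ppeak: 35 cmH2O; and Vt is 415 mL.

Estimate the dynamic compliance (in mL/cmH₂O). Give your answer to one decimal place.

13.4

Dynamic compliance = Vt / (PIP − PEEP) = 415 / (35 − 4) = 415 / 31.0 = 13.387 mL/cmH2O.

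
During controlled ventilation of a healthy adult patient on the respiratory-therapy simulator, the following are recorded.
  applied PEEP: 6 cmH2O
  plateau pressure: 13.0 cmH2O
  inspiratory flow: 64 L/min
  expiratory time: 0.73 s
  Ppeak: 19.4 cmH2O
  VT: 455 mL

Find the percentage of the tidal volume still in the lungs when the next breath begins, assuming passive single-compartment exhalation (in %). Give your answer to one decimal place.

Flow: 64 L/min ÷ 60 = 1.0667 L/s.
R = (PIP − Pplat)/V̇ = (19.4 − 13.0) / 1.0667 = 6.4/1.0667 = 6.0 cmH2O·s/L.
C = Vt/(Pplat − PEEP) = 455.0 / (13.0 − 6) = 455.0/7.0 = 65.0 mL/cmH2O.
τ = R × C = 6.0 × 0.065 L/cmH2O = 0.39 s.
Fraction remaining at end-expiration = e^(−Te/τ) = e^(−0.73/0.39) = 0.1538 → 15.38%.

15.4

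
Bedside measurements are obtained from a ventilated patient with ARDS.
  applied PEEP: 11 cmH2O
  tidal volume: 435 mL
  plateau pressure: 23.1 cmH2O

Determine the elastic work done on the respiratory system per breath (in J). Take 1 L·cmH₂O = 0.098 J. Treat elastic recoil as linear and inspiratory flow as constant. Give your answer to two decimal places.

Elastic work ≈ ½ × (Pplat − PEEP) × Vt = 0.5 × (23.1 − 11) × 0.435 L = 0.5 × 12.1 × 0.435 = 2.632 L·cmH2O.
× 0.098 J/(L·cmH2O) → 0.2579 J.

0.26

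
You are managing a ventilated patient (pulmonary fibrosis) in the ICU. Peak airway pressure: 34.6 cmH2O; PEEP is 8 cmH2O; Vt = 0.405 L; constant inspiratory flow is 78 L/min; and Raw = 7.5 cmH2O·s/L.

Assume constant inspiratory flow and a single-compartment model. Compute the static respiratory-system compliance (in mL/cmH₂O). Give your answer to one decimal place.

24.0

Flow: 78 L/min ÷ 60 = 1.3 L/s.
Equation of motion (constant flow): PIP = Vt/C + R·V̇ + PEEP.
Vt/C = PIP − R·V̇ − PEEP = 34.6 − 7.5×1.3 − 8 = 34.6 − 9.75 − 8 = 16.85 cmH2O.
C = Vt / 16.85 = 405 / 16.85 = 24.036 mL/cmH2O.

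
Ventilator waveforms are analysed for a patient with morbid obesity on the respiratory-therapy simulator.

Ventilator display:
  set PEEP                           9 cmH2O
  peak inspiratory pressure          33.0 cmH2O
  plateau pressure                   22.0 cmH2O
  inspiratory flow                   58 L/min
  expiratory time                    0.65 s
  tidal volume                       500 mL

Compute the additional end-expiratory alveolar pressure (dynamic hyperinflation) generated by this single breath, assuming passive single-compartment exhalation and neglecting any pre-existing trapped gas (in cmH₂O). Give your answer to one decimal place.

2.9

Flow: 58 L/min ÷ 60 = 0.9667 L/s.
R = (PIP − Pplat)/V̇ = (33.0 − 22.0) / 0.9667 = 11.0/0.9667 = 11.379 cmH2O·s/L.
C = Vt/(Pplat − PEEP) = 500.0 / (22.0 − 9) = 500.0/13.0 = 38.462 mL/cmH2O.
τ = R × C = 11.379 × 0.03846 L/cmH2O = 0.4376 s.
Fraction remaining = e^(−Te/τ) = e^(−0.65/0.4376) = 0.2264; trapped volume = 500.0 × 0.2264 = 113.2 mL.
Additional alveolar pressure from trapping ≈ V_trapped / C = 113.2 / 38.462 = 2.943 cmH2O.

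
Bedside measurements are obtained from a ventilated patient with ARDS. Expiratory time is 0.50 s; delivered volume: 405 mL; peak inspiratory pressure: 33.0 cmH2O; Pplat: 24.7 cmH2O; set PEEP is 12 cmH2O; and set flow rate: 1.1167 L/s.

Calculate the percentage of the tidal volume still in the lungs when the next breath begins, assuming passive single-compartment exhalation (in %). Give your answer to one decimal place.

R = (PIP − Pplat)/V̇ = (33.0 − 24.7) / 1.1167 = 8.3/1.1167 = 7.433 cmH2O·s/L.
C = Vt/(Pplat − PEEP) = 405.0 / (24.7 − 12) = 405.0/12.7 = 31.89 mL/cmH2O.
τ = R × C = 7.433 × 0.03189 L/cmH2O = 0.237 s.
Fraction remaining at end-expiration = e^(−Te/τ) = e^(−0.50/0.237) = 0.1213 → 12.13%.

12.1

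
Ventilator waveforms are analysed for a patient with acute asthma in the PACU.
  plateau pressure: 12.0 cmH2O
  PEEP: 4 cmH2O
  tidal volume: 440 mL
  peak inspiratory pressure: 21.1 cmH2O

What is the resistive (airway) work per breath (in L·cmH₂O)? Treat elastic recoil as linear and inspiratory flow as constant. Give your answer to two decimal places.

With constant inspiratory flow the resistive pressure is constant at PIP − Pplat = 21.1 − 12.0 = 9.1 cmH2O, so resistive work = 9.1 × 0.440 = 4.004 L·cmH2O.

4.00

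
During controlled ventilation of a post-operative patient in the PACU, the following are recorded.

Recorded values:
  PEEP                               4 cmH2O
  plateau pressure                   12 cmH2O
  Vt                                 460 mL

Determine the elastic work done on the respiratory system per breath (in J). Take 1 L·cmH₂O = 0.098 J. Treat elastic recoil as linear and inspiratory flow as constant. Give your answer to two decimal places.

Elastic work ≈ ½ × (Pplat − PEEP) × Vt = 0.5 × (12 − 4) × 0.460 L = 0.5 × 8.0 × 0.460 = 1.84 L·cmH2O.
× 0.098 J/(L·cmH2O) → 0.1803 J.

0.18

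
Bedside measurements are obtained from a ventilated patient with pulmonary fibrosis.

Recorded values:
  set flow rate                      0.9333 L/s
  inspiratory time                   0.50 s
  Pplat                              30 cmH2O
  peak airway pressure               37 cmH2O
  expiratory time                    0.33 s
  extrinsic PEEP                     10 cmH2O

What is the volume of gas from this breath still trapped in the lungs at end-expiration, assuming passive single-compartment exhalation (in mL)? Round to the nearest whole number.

Vt = flow × Ti = 0.9333 L/s × 0.50 s × 1000 mL/L = 466.65 mL.
R = (PIP − Pplat)/V̇ = (37 − 30) / 0.9333 = 7.0/0.9333 = 7.5 cmH2O·s/L.
C = Vt/(Pplat − PEEP) = 466.65 / (30 − 10) = 466.65/20.0 = 23.333 mL/cmH2O.
τ = R × C = 7.5 × 0.02333 L/cmH2O = 0.175 s.
Fraction remaining = e^(−Te/τ) = e^(−0.33/0.175) = 0.1517.
Trapped volume = 466.65 × 0.1517 = 70.791 mL.

71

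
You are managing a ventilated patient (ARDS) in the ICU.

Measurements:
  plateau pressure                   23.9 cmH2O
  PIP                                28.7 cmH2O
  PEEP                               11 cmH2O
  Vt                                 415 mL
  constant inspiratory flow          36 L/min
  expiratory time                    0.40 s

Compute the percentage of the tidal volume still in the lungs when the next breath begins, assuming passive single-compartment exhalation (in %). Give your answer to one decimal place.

21.1

Flow: 36 L/min ÷ 60 = 0.6 L/s.
R = (PIP − Pplat)/V̇ = (28.7 − 23.9) / 0.6 = 4.8/0.6 = 8.0 cmH2O·s/L.
C = Vt/(Pplat − PEEP) = 415.0 / (23.9 − 11) = 415.0/12.9 = 32.171 mL/cmH2O.
τ = R × C = 8.0 × 0.03217 L/cmH2O = 0.2574 s.
Fraction remaining at end-expiration = e^(−Te/τ) = e^(−0.40/0.2574) = 0.2114 → 21.14%.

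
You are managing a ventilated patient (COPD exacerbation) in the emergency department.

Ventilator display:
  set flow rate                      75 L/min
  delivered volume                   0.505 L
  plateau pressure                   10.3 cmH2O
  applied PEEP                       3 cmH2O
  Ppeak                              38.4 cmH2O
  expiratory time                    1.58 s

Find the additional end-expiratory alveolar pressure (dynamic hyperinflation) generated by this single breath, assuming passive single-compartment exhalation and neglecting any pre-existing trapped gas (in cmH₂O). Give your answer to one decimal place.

Flow: 75 L/min ÷ 60 = 1.25 L/s.
R = (PIP − Pplat)/V̇ = (38.4 − 10.3) / 1.25 = 28.1/1.25 = 22.48 cmH2O·s/L.
C = Vt/(Pplat − PEEP) = 505.0 / (10.3 − 3) = 505.0/7.3 = 69.178 mL/cmH2O.
τ = R × C = 22.48 × 0.06918 L/cmH2O = 1.555 s.
Fraction remaining = e^(−Te/τ) = e^(−1.58/1.555) = 0.362; trapped volume = 505.0 × 0.362 = 182.81 mL.
Additional alveolar pressure from trapping ≈ V_trapped / C = 182.81 / 69.178 = 2.643 cmH2O.

2.6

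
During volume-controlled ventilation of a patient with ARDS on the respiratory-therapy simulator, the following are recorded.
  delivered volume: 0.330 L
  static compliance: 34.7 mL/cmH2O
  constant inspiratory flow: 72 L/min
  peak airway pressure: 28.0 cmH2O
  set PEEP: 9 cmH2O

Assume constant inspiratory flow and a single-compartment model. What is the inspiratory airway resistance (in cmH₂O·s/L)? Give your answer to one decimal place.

Flow: 72 L/min ÷ 60 = 1.2 L/s.
Equation of motion (constant flow): PIP = Vt/C + R·V̇ + PEEP.
R·V̇ = PIP − Vt/C − PEEP = 28.0 − 330/34.7 − 9 = 28.0 − 9.51 − 9 = 9.49 cmH2O.
R = 9.49 / 1.2 = 7.908 cmH2O·s/L.

7.9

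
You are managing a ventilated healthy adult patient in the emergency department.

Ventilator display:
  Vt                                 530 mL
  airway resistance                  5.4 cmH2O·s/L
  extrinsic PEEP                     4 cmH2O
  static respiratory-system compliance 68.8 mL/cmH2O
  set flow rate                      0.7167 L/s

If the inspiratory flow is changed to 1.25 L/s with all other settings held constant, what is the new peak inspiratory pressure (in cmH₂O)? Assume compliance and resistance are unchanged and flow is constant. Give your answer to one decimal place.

18.5

PIP = Vt/C + R·V̇ + PEEP (constant-flow equation of motion).
Only the resistive term changes: ΔPIP = R × ΔV̇ = 5.4 × (1.25 − 0.7167) = 5.4 × 0.5333 = 2.88 cmH2O.
Original PIP = 530/68.8 + 5.4×0.7167 + 4 = 15.574 cmH2O; new PIP = 15.574 + (2.88) = 18.454 cmH2O.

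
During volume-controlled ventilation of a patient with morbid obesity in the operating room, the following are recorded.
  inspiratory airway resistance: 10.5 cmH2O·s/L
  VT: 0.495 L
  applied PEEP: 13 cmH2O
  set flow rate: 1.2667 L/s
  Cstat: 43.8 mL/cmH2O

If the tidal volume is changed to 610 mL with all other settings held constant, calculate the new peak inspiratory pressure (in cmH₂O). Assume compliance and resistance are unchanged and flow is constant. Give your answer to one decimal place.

PIP = Vt/C + R·V̇ + PEEP (constant-flow equation of motion).
Only the elastic term changes: ΔPIP = ΔVt / C = (610 − 495) / 43.8 = 2.626 cmH2O.
Original PIP = 495/43.8 + 10.5×1.2667 + 13 = 37.602 cmH2O; new PIP = 37.602 + (2.626) = 40.228 cmH2O.

40.2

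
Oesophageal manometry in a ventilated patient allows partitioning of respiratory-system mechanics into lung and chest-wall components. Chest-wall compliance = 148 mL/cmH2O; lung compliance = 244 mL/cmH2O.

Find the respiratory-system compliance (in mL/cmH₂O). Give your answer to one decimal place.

Lung and chest wall are elastances in series: 1/Crs = 1/CL + 1/Ccw.
1/Crs = 1/244 + 1/148 = 0.01086.
Crs = 92.081 mL/cmH2O.

92.1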